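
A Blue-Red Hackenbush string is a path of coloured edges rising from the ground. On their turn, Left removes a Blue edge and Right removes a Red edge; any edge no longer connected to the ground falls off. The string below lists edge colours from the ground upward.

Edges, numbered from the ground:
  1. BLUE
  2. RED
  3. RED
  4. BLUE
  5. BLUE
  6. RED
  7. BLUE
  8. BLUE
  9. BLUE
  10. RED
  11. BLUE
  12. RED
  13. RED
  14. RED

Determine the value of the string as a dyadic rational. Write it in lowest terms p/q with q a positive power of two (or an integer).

3537/8192

Recurse on prefixes of the 14-edge string BLUE RED RED BLUE BLUE RED BLUE BLUE BLUE RED BLUE RED RED RED:
1 of 14 · B · max L 0 · min R +∞ — 1
2 of 14 · BR · max L 0 · min R 1 — 1/2
3 of 14 · BRR · max L 0 · min R 1/2 — 1/4
4 of 14 · BRRB · max L 1/4 · min R 1/2 — 3/8
5 of 14 · BRRBB · max L 3/8 · min R 1/2 — 7/16
6 of 14 · BRRBBR · max L 3/8 · min R 7/16 — 13/32
7 of 14 · BRRBBRB · max L 13/32 · min R 7/16 — 27/64
8 of 14 · BRRBBRBB · max L 27/64 · min R 7/16 — 55/128
9 of 14 · BRRBBRBBB · max L 55/128 · min R 7/16 — 111/256
10 of 14 · BRRBBRBBBR · max L 55/128 · min R 111/256 — 221/512
11 of 14 · BRRBBRBBBRB · max L 221/512 · min R 111/256 — 443/1024
12 of 14 · BRRBBRBBBRBR · max L 221/512 · min R 443/1024 — 885/2048
13 of 14 · BRRBBRBBBRBRR · max L 221/512 · min R 885/2048 — 1769/4096
14 of 14 · BRRBBRBBBRBRRR · max L 221/512 · min R 1769/4096 — 3537/8192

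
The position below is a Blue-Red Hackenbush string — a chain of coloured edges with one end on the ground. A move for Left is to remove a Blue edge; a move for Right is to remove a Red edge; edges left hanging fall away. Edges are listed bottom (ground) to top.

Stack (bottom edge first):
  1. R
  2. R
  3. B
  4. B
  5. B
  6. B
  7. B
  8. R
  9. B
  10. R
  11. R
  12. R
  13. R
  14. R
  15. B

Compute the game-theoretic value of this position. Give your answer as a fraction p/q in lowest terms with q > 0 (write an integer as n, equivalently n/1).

-8573/8192

Recurse on prefixes of the 15-edge string R R B B B B B R B R R R R R B:
v(R) = { · | 0 } gives -1
v(RR) = { · | -1; 0 } gives -2
v(RRB) = { -2 | -1; 0 } gives -3/2
v(RRBB) = { -2; -3/2 | -1; 0 } gives -5/4
v(RRBBB) = { -2; -3/2; -5/4 | -1; 0 } gives -9/8
v(RRBBBB) = { -2; -3/2; -5/4; -9/8 | -1; 0 } gives -17/16
v(RRBBBBB) = { -2; -3/2; -5/4; -9/8; -17/16 | -1; 0 } gives -33/32
v(RRBBBBBR) = { -2; -3/2; -5/4; -9/8; -17/16 | -33/32; -1; 0 } gives -67/64
v(RRBBBBBRB) = { -2; -3/2; -5/4; -9/8; -17/16; -67/64 | -33/32; -1; 0 } gives -133/128
v(RRBBBBBRBR) = { -2; -3/2; -5/4; -9/8; -17/16; -67/64 | -133/128; -33/32; -1; 0 } gives -267/256
v(RRBBBBBRBRR) = { -2; -3/2; -5/4; -9/8; -17/16; -67/64 | -267/256; -133/128; -33/32; -1; 0 } gives -535/512
v(RRBBBBBRBRRR) = { -2; -3/2; -5/4; -9/8; -17/16; -67/64 | -535/512; -267/256; -133/128; -33/32; -1; 0 } gives -1071/1024
v(RRBBBBBRBRRRR) = { -2; -3/2; -5/4; -9/8; -17/16; -67/64 | -1071/1024; -535/512; -267/256; -133/128; -33/32; -1; 0 } gives -2143/2048
v(RRBBBBBRBRRRRR) = { -2; -3/2; -5/4; -9/8; -17/16; -67/64 | -2143/2048; -1071/1024; -535/512; -267/256; -133/128; -33/32; -1; 0 } gives -4287/4096
v(RRBBBBBRBRRRRRB) = { -2; -3/2; -5/4; -9/8; -17/16; -67/64; -4287/4096 | -2143/2048; -1071/1024; -535/512; -267/256; -133/128; -33/32; -1; 0 } gives -8573/8192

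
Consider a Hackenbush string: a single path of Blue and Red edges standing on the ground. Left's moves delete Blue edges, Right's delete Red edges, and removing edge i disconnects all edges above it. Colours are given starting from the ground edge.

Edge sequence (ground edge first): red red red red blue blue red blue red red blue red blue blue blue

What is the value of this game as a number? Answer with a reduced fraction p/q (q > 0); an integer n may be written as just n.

-6865/2048

r: Left { (no moves) }, Right { 0 } => simplest -1
rr: Left { (no moves) }, Right { -1,0 } => simplest -2
rrr: Left { (no moves) }, Right { -2,-1,0 } => simplest -3
rrrr: Left { (no moves) }, Right { -3,-2,-1,0 } => simplest -4
rrrrb: Left { -4 }, Right { -3,-2,-1,0 } => simplest -7/2
rrrrbb: Left { -4,-7/2 }, Right { -3,-2,-1,0 } => simplest -13/4
rrrrbbr: Left { -4,-7/2 }, Right { -13/4,-3,-2,-1,0 } => simplest -27/8
rrrrbbrb: Left { -4,-7/2,-27/8 }, Right { -13/4,-3,-2,-1,0 } => simplest -53/16
rrrrbbrbr: Left { -4,-7/2,-27/8 }, Right { -53/16,-13/4,-3,-2,-1,0 } => simplest -107/32
rrrrbbrbrr: Left { -4,-7/2,-27/8 }, Right { -107/32,-53/16,-13/4,-3,-2,-1,0 } => simplest -215/64
rrrrbbrbrrb: Left { -4,-7/2,-27/8,-215/64 }, Right { -107/32,-53/16,-13/4,-3,-2,-1,0 } => simplest -429/128
rrrrbbrbrrbr: Left { -4,-7/2,-27/8,-215/64 }, Right { -429/128,-107/32,-53/16,-13/4,-3,-2,-1,0 } => simplest -859/256
rrrrbbrbrrbrb: Left { -4,-7/2,-27/8,-215/64,-859/256 }, Right { -429/128,-107/32,-53/16,-13/4,-3,-2,-1,0 } => simplest -1717/512
rrrrbbrbrrbrbb: Left { -4,-7/2,-27/8,-215/64,-859/256,-1717/512 }, Right { -429/128,-107/32,-53/16,-13/4,-3,-2,-1,0 } => simplest -3433/1024
rrrrbbrbrrbrbbb: Left { -4,-7/2,-27/8,-215/64,-859/256,-1717/512,-3433/1024 }, Right { -429/128,-107/32,-53/16,-13/4,-3,-2,-1,0 } => simplest -6865/2048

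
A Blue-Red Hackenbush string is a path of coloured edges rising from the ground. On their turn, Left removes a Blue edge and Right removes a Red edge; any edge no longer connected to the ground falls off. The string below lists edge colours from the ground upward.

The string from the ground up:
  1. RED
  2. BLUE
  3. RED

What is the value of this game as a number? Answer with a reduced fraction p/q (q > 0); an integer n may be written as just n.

Build v(s[:k]) for k = 1..3, string s = RED BLUE RED.
v_1 [R]  L=[·]  R=[0]  — -1
v_2 [RB]  L=[-1]  R=[0]  — -1/2
v_3 [RBR]  L=[-1]  R=[-1/2,0]  — -3/4

-3/4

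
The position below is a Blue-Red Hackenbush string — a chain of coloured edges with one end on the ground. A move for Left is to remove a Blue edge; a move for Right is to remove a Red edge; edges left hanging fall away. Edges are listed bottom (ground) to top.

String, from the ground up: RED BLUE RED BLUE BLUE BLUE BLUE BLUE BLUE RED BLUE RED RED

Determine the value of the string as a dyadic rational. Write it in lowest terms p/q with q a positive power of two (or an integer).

edge 1 of 13 (RED): { none | 0 } → -1
edge 2 of 13 (BLUE): { -1 | 0 } → -1/2
edge 3 of 13 (RED): { -1 | -1/2 0 } → -3/4
edge 4 of 13 (BLUE): { -1 -3/4 | -1/2 0 } → -5/8
edge 5 of 13 (BLUE): { -1 -3/4 -5/8 | -1/2 0 } → -9/16
edge 6 of 13 (BLUE): { -1 -3/4 -5/8 -9/16 | -1/2 0 } → -17/32
edge 7 of 13 (BLUE): { -1 -3/4 -5/8 -9/16 -17/32 | -1/2 0 } → -33/64
edge 8 of 13 (BLUE): { -1 -3/4 -5/8 -9/16 -17/32 -33/64 | -1/2 0 } → -65/128
edge 9 of 13 (BLUE): { -1 -3/4 -5/8 -9/16 -17/32 -33/64 -65/128 | -1/2 0 } → -129/256
edge 10 of 13 (RED): { -1 -3/4 -5/8 -9/16 -17/32 -33/64 -65/128 | -129/256 -1/2 0 } → -259/512
edge 11 of 13 (BLUE): { -1 -3/4 -5/8 -9/16 -17/32 -33/64 -65/128 -259/512 | -129/256 -1/2 0 } → -517/1024
edge 12 of 13 (RED): { -1 -3/4 -5/8 -9/16 -17/32 -33/64 -65/128 -259/512 | -517/1024 -129/256 -1/2 0 } → -1035/2048
edge 13 of 13 (RED): { -1 -3/4 -5/8 -9/16 -17/32 -33/64 -65/128 -259/512 | -1035/2048 -517/1024 -129/256 -1/2 0 } → -2071/4096

-2071/4096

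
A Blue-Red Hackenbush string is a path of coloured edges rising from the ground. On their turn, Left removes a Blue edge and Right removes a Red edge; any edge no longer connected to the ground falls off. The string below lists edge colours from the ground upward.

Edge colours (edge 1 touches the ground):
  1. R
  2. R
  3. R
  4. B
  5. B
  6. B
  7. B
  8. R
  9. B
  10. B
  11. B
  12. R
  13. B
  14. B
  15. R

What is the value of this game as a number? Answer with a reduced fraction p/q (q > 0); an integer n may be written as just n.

-8467/4096

edge 1 of 15 (R): { · | 0 } so -1
edge 2 of 15 (R): { · | -1, 0 } so -2
edge 3 of 15 (R): { · | -2, -1, 0 } so -3
edge 4 of 15 (B): { -3 | -2, -1, 0 } so -5/2
edge 5 of 15 (B): { -3, -5/2 | -2, -1, 0 } so -9/4
edge 6 of 15 (B): { -3, -5/2, -9/4 | -2, -1, 0 } so -17/8
edge 7 of 15 (B): { -3, -5/2, -9/4, -17/8 | -2, -1, 0 } so -33/16
edge 8 of 15 (R): { -3, -5/2, -9/4, -17/8 | -33/16, -2, -1, 0 } so -67/32
edge 9 of 15 (B): { -3, -5/2, -9/4, -17/8, -67/32 | -33/16, -2, -1, 0 } so -133/64
edge 10 of 15 (B): { -3, -5/2, -9/4, -17/8, -67/32, -133/64 | -33/16, -2, -1, 0 } so -265/128
edge 11 of 15 (B): { -3, -5/2, -9/4, -17/8, -67/32, -133/64, -265/128 | -33/16, -2, -1, 0 } so -529/256
edge 12 of 15 (R): { -3, -5/2, -9/4, -17/8, -67/32, -133/64, -265/128 | -529/256, -33/16, -2, -1, 0 } so -1059/512
edge 13 of 15 (B): { -3, -5/2, -9/4, -17/8, -67/32, -133/64, -265/128, -1059/512 | -529/256, -33/16, -2, -1, 0 } so -2117/1024
edge 14 of 15 (B): { -3, -5/2, -9/4, -17/8, -67/32, -133/64, -265/128, -1059/512, -2117/1024 | -529/256, -33/16, -2, -1, 0 } so -4233/2048
edge 15 of 15 (R): { -3, -5/2, -9/4, -17/8, -67/32, -133/64, -265/128, -1059/512, -2117/1024 | -4233/2048, -529/256, -33/16, -2, -1, 0 } so -8467/4096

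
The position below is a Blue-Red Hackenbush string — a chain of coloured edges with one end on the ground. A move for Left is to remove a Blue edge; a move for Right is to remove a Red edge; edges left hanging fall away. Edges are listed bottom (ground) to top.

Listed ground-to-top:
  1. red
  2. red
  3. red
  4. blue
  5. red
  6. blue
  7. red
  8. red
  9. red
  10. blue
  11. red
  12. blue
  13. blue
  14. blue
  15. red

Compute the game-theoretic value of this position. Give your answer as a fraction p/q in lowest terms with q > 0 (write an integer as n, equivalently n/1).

step 1: add red to get r; options L={ (no moves) } R={ 0 } ⇒ -1
step 2: add red to get rr; options L={ (no moves) } R={ -1, 0 } ⇒ -2
step 3: add red to get rrr; options L={ (no moves) } R={ -2, -1, 0 } ⇒ -3
step 4: add blue to get rrrb; options L={ -3 } R={ -2, -1, 0 } ⇒ -5/2
step 5: add red to get rrrbr; options L={ -3 } R={ -5/2, -2, -1, 0 } ⇒ -11/4
step 6: add blue to get rrrbrb; options L={ -3, -11/4 } R={ -5/2, -2, -1, 0 } ⇒ -21/8
step 7: add red to get rrrbrbr; options L={ -3, -11/4 } R={ -21/8, -5/2, -2, -1, 0 } ⇒ -43/16
step 8: add red to get rrrbrbrr; options L={ -3, -11/4 } R={ -43/16, -21/8, -5/2, -2, -1, 0 } ⇒ -87/32
step 9: add red to get rrrbrbrrr; options L={ -3, -11/4 } R={ -87/32, -43/16, -21/8, -5/2, -2, -1, 0 } ⇒ -175/64
step 10: add blue to get rrrbrbrrrb; options L={ -3, -11/4, -175/64 } R={ -87/32, -43/16, -21/8, -5/2, -2, -1, 0 } ⇒ -349/128
step 11: add red to get rrrbrbrrrbr; options L={ -3, -11/4, -175/64 } R={ -349/128, -87/32, -43/16, -21/8, -5/2, -2, -1, 0 } ⇒ -699/256
step 12: add blue to get rrrbrbrrrbrb; options L={ -3, -11/4, -175/64, -699/256 } R={ -349/128, -87/32, -43/16, -21/8, -5/2, -2, -1, 0 } ⇒ -1397/512
step 13: add blue to get rrrbrbrrrbrbb; options L={ -3, -11/4, -175/64, -699/256, -1397/512 } R={ -349/128, -87/32, -43/16, -21/8, -5/2, -2, -1, 0 } ⇒ -2793/1024
step 14: add blue to get rrrbrbrrrbrbbb; options L={ -3, -11/4, -175/64, -699/256, -1397/512, -2793/1024 } R={ -349/128, -87/32, -43/16, -21/8, -5/2, -2, -1, 0 } ⇒ -5585/2048
step 15: add red to get rrrbrbrrrbrbbbr; options L={ -3, -11/4, -175/64, -699/256, -1397/512, -2793/1024 } R={ -5585/2048, -349/128, -87/32, -43/16, -21/8, -5/2, -2, -1, 0 } ⇒ -11171/4096

-11171/4096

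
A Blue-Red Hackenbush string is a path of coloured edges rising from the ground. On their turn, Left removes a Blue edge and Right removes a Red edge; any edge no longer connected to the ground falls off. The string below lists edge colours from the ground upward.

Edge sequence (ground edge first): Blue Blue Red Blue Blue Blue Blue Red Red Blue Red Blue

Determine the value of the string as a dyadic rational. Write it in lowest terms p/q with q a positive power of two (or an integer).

G(B) = { 0 | · } so 1
G(BB) = { 0,1 | · } so 2
G(BBR) = { 0,1 | 2 } so 3/2
G(BBRB) = { 0,1,3/2 | 2 } so 7/4
G(BBRBB) = { 0,1,3/2,7/4 | 2 } so 15/8
G(BBRBBB) = { 0,1,3/2,7/4,15/8 | 2 } so 31/16
G(BBRBBBB) = { 0,1,3/2,7/4,15/8,31/16 | 2 } so 63/32
G(BBRBBBBR) = { 0,1,3/2,7/4,15/8,31/16 | 63/32,2 } so 125/64
G(BBRBBBBRR) = { 0,1,3/2,7/4,15/8,31/16 | 125/64,63/32,2 } so 249/128
G(BBRBBBBRRB) = { 0,1,3/2,7/4,15/8,31/16,249/128 | 125/64,63/32,2 } so 499/256
G(BBRBBBBRRBR) = { 0,1,3/2,7/4,15/8,31/16,249/128 | 499/256,125/64,63/32,2 } so 997/512
G(BBRBBBBRRBRB) = { 0,1,3/2,7/4,15/8,31/16,249/128,997/512 | 499/256,125/64,63/32,2 } so 1995/1024

1995/1024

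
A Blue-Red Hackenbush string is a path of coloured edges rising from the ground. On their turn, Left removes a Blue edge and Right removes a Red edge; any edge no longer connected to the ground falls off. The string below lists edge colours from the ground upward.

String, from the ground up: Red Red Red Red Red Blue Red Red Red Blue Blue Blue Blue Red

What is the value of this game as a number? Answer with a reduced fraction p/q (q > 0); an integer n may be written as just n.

Prefix values for Red Red Red Red Red Blue Red Red Red Blue Blue Blue Blue Red via {L|R} + simplicity:
1 of 14 · R · max L −∞ · min R 0 so -1
2 of 14 · RR · max L −∞ · min R -1 so -2
3 of 14 · RRR · max L −∞ · min R -2 so -3
4 of 14 · RRRR · max L −∞ · min R -3 so -4
5 of 14 · RRRRR · max L −∞ · min R -4 so -5
6 of 14 · RRRRRB · max L -5 · min R -4 so -9/2
7 of 14 · RRRRRBR · max L -5 · min R -9/2 so -19/4
8 of 14 · RRRRRBRR · max L -5 · min R -19/4 so -39/8
9 of 14 · RRRRRBRRR · max L -5 · min R -39/8 so -79/16
10 of 14 · RRRRRBRRRB · max L -79/16 · min R -39/8 so -157/32
11 of 14 · RRRRRBRRRBB · max L -157/32 · min R -39/8 so -313/64
12 of 14 · RRRRRBRRRBBB · max L -313/64 · min R -39/8 so -625/128
13 of 14 · RRRRRBRRRBBBB · max L -625/128 · min R -39/8 so -1249/256
14 of 14 · RRRRRBRRRBBBBR · max L -625/128 · min R -1249/256 so -2499/512

-2499/512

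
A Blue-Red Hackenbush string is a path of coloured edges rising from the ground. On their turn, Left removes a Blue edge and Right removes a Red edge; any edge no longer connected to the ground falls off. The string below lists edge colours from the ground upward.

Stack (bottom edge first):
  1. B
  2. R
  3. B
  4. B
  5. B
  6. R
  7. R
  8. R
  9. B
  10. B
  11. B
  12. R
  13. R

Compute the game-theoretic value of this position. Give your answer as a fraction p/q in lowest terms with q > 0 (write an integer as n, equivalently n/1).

3641/4096

Build value(s[:k]) for k = 1..13, string s = B R B B B R R R B B B R R.
value_1 [B]  L=[0]  R=[∅]  — 1
value_2 [BR]  L=[0]  R=[1]  — 1/2
value_3 [BRB]  L=[0; 1/2]  R=[1]  — 3/4
value_4 [BRBB]  L=[0; 1/2; 3/4]  R=[1]  — 7/8
value_5 [BRBBB]  L=[0; 1/2; 3/4; 7/8]  R=[1]  — 15/16
value_6 [BRBBBR]  L=[0; 1/2; 3/4; 7/8]  R=[15/16; 1]  — 29/32
value_7 [BRBBBRR]  L=[0; 1/2; 3/4; 7/8]  R=[29/32; 15/16; 1]  — 57/64
value_8 [BRBBBRRR]  L=[0; 1/2; 3/4; 7/8]  R=[57/64; 29/32; 15/16; 1]  — 113/128
value_9 [BRBBBRRRB]  L=[0; 1/2; 3/4; 7/8; 113/128]  R=[57/64; 29/32; 15/16; 1]  — 227/256
value_10 [BRBBBRRRBB]  L=[0; 1/2; 3/4; 7/8; 113/128; 227/256]  R=[57/64; 29/32; 15/16; 1]  — 455/512
value_11 [BRBBBRRRBBB]  L=[0; 1/2; 3/4; 7/8; 113/128; 227/256; 455/512]  R=[57/64; 29/32; 15/16; 1]  — 911/1024
value_12 [BRBBBRRRBBBR]  L=[0; 1/2; 3/4; 7/8; 113/128; 227/256; 455/512]  R=[911/1024; 57/64; 29/32; 15/16; 1]  — 1821/2048
value_13 [BRBBBRRRBBBRR]  L=[0; 1/2; 3/4; 7/8; 113/128; 227/256; 455/512]  R=[1821/2048; 911/1024; 57/64; 29/32; 15/16; 1]  — 3641/4096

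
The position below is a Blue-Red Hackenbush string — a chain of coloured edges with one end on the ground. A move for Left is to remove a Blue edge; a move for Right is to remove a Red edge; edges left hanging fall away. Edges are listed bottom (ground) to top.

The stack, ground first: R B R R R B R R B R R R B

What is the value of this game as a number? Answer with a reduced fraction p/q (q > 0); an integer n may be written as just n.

v(R) = {  | 0 } → -1
v(RB) = { -1 | 0 } → -1/2
v(RBR) = { -1 | -1/2; 0 } → -3/4
v(RBRR) = { -1 | -3/4; -1/2; 0 } → -7/8
v(RBRRR) = { -1 | -7/8; -3/4; -1/2; 0 } → -15/16
v(RBRRRB) = { -1; -15/16 | -7/8; -3/4; -1/2; 0 } → -29/32
v(RBRRRBR) = { -1; -15/16 | -29/32; -7/8; -3/4; -1/2; 0 } → -59/64
v(RBRRRBRR) = { -1; -15/16 | -59/64; -29/32; -7/8; -3/4; -1/2; 0 } → -119/128
v(RBRRRBRRB) = { -1; -15/16; -119/128 | -59/64; -29/32; -7/8; -3/4; -1/2; 0 } → -237/256
v(RBRRRBRRBR) = { -1; -15/16; -119/128 | -237/256; -59/64; -29/32; -7/8; -3/4; -1/2; 0 } → -475/512
v(RBRRRBRRBRR) = { -1; -15/16; -119/128 | -475/512; -237/256; -59/64; -29/32; -7/8; -3/4; -1/2; 0 } → -951/1024
v(RBRRRBRRBRRR) = { -1; -15/16; -119/128 | -951/1024; -475/512; -237/256; -59/64; -29/32; -7/8; -3/4; -1/2; 0 } → -1903/2048
v(RBRRRBRRBRRRB) = { -1; -15/16; -119/128; -1903/2048 | -951/1024; -475/512; -237/256; -59/64; -29/32; -7/8; -3/4; -1/2; 0 } → -3805/4096

-3805/4096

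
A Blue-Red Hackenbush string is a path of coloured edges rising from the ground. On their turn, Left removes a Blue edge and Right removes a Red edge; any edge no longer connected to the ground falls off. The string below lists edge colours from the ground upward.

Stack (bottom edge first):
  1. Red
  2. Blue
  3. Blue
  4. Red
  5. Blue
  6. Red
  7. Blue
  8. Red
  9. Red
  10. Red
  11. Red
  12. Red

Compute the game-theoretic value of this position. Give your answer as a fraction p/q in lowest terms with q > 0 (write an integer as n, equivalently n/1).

Prefix values for Red Blue Blue Red Blue Red Blue Red Red Red Red Red via {L|R} + simplicity:
R: Left { none }, Right { 0 } => simplest -1
RB: Left { -1 }, Right { 0 } => simplest -1/2
RBB: Left { -1 -1/2 }, Right { 0 } => simplest -1/4
RBBR: Left { -1 -1/2 }, Right { -1/4 0 } => simplest -3/8
RBBRB: Left { -1 -1/2 -3/8 }, Right { -1/4 0 } => simplest -5/16
RBBRBR: Left { -1 -1/2 -3/8 }, Right { -5/16 -1/4 0 } => simplest -11/32
RBBRBRB: Left { -1 -1/2 -3/8 -11/32 }, Right { -5/16 -1/4 0 } => simplest -21/64
RBBRBRBR: Left { -1 -1/2 -3/8 -11/32 }, Right { -21/64 -5/16 -1/4 0 } => simplest -43/128
RBBRBRBRR: Left { -1 -1/2 -3/8 -11/32 }, Right { -43/128 -21/64 -5/16 -1/4 0 } => simplest -87/256
RBBRBRBRRR: Left { -1 -1/2 -3/8 -11/32 }, Right { -87/256 -43/128 -21/64 -5/16 -1/4 0 } => simplest -175/512
RBBRBRBRRRR: Left { -1 -1/2 -3/8 -11/32 }, Right { -175/512 -87/256 -43/128 -21/64 -5/16 -1/4 0 } => simplest -351/1024
RBBRBRBRRRRR: Left { -1 -1/2 -3/8 -11/32 }, Right { -351/1024 -175/512 -87/256 -43/128 -21/64 -5/16 -1/4 0 } => simplest -703/2048

-703/2048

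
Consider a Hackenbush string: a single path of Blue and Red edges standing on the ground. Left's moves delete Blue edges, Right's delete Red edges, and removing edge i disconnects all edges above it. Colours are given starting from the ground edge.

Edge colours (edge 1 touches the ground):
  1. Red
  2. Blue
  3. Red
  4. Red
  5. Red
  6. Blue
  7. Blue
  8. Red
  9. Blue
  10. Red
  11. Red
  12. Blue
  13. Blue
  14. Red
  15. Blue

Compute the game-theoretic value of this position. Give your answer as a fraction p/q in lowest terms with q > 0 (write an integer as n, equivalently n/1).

edge 1 of 15 (Red): { · | 0 } => -1
edge 2 of 15 (Blue): { -1 | 0 } => -1/2
edge 3 of 15 (Red): { -1 | -1/2 0 } => -3/4
edge 4 of 15 (Red): { -1 | -3/4 -1/2 0 } => -7/8
edge 5 of 15 (Red): { -1 | -7/8 -3/4 -1/2 0 } => -15/16
edge 6 of 15 (Blue): { -1 -15/16 | -7/8 -3/4 -1/2 0 } => -29/32
edge 7 of 15 (Blue): { -1 -15/16 -29/32 | -7/8 -3/4 -1/2 0 } => -57/64
edge 8 of 15 (Red): { -1 -15/16 -29/32 | -57/64 -7/8 -3/4 -1/2 0 } => -115/128
edge 9 of 15 (Blue): { -1 -15/16 -29/32 -115/128 | -57/64 -7/8 -3/4 -1/2 0 } => -229/256
edge 10 of 15 (Red): { -1 -15/16 -29/32 -115/128 | -229/256 -57/64 -7/8 -3/4 -1/2 0 } => -459/512
edge 11 of 15 (Red): { -1 -15/16 -29/32 -115/128 | -459/512 -229/256 -57/64 -7/8 -3/4 -1/2 0 } => -919/1024
edge 12 of 15 (Blue): { -1 -15/16 -29/32 -115/128 -919/1024 | -459/512 -229/256 -57/64 -7/8 -3/4 -1/2 0 } => -1837/2048
edge 13 of 15 (Blue): { -1 -15/16 -29/32 -115/128 -919/1024 -1837/2048 | -459/512 -229/256 -57/64 -7/8 -3/4 -1/2 0 } => -3673/4096
edge 14 of 15 (Red): { -1 -15/16 -29/32 -115/128 -919/1024 -1837/2048 | -3673/4096 -459/512 -229/256 -57/64 -7/8 -3/4 -1/2 0 } => -7347/8192
edge 15 of 15 (Blue): { -1 -15/16 -29/32 -115/128 -919/1024 -1837/2048 -7347/8192 | -3673/4096 -459/512 -229/256 -57/64 -7/8 -3/4 -1/2 0 } => -14693/16384

-14693/16384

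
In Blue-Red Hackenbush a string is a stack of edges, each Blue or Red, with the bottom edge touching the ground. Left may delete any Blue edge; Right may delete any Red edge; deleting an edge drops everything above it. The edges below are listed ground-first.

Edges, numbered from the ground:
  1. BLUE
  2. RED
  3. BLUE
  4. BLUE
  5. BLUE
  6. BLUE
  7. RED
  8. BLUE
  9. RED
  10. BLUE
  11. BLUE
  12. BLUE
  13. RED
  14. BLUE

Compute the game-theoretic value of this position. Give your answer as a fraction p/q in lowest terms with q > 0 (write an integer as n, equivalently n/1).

7867/8192

Build v(s[:k]) for k = 1..14, string s = BLUE RED BLUE BLUE BLUE BLUE RED BLUE RED BLUE BLUE BLUE RED BLUE.
v_1 [B]  L=[0]  R=[(no moves)]  = 1
v_2 [BR]  L=[0]  R=[1]  = 1/2
v_3 [BRB]  L=[0, 1/2]  R=[1]  = 3/4
v_4 [BRBB]  L=[0, 1/2, 3/4]  R=[1]  = 7/8
v_5 [BRBBB]  L=[0, 1/2, 3/4, 7/8]  R=[1]  = 15/16
v_6 [BRBBBB]  L=[0, 1/2, 3/4, 7/8, 15/16]  R=[1]  = 31/32
v_7 [BRBBBBR]  L=[0, 1/2, 3/4, 7/8, 15/16]  R=[31/32, 1]  = 61/64
v_8 [BRBBBBRB]  L=[0, 1/2, 3/4, 7/8, 15/16, 61/64]  R=[31/32, 1]  = 123/128
v_9 [BRBBBBRBR]  L=[0, 1/2, 3/4, 7/8, 15/16, 61/64]  R=[123/128, 31/32, 1]  = 245/256
v_10 [BRBBBBRBRB]  L=[0, 1/2, 3/4, 7/8, 15/16, 61/64, 245/256]  R=[123/128, 31/32, 1]  = 491/512
v_11 [BRBBBBRBRBB]  L=[0, 1/2, 3/4, 7/8, 15/16, 61/64, 245/256, 491/512]  R=[123/128, 31/32, 1]  = 983/1024
v_12 [BRBBBBRBRBBB]  L=[0, 1/2, 3/4, 7/8, 15/16, 61/64, 245/256, 491/512, 983/1024]  R=[123/128, 31/32, 1]  = 1967/2048
v_13 [BRBBBBRBRBBBR]  L=[0, 1/2, 3/4, 7/8, 15/16, 61/64, 245/256, 491/512, 983/1024]  R=[1967/2048, 123/128, 31/32, 1]  = 3933/4096
v_14 [BRBBBBRBRBBBRB]  L=[0, 1/2, 3/4, 7/8, 15/16, 61/64, 245/256, 491/512, 983/1024, 3933/4096]  R=[1967/2048, 123/128, 31/32, 1]  = 7867/8192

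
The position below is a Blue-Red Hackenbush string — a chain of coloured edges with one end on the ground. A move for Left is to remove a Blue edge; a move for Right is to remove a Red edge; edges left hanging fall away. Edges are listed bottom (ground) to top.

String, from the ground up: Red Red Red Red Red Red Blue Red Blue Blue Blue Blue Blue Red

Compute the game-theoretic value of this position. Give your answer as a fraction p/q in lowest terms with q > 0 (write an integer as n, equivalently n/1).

-1411/256

Prefix values for Red Red Red Red Red Red Blue Red Blue Blue Blue Blue Blue Red via {L|R} + simplicity:
R: Left { · }, Right { 0 } so simplest -1
RR: Left { · }, Right { -1,0 } so simplest -2
RRR: Left { · }, Right { -2,-1,0 } so simplest -3
RRRR: Left { · }, Right { -3,-2,-1,0 } so simplest -4
RRRRR: Left { · }, Right { -4,-3,-2,-1,0 } so simplest -5
RRRRRR: Left { · }, Right { -5,-4,-3,-2,-1,0 } so simplest -6
RRRRRRB: Left { -6 }, Right { -5,-4,-3,-2,-1,0 } so simplest -11/2
RRRRRRBR: Left { -6 }, Right { -11/2,-5,-4,-3,-2,-1,0 } so simplest -23/4
RRRRRRBRB: Left { -6,-23/4 }, Right { -11/2,-5,-4,-3,-2,-1,0 } so simplest -45/8
RRRRRRBRBB: Left { -6,-23/4,-45/8 }, Right { -11/2,-5,-4,-3,-2,-1,0 } so simplest -89/16
RRRRRRBRBBB: Left { -6,-23/4,-45/8,-89/16 }, Right { -11/2,-5,-4,-3,-2,-1,0 } so simplest -177/32
RRRRRRBRBBBB: Left { -6,-23/4,-45/8,-89/16,-177/32 }, Right { -11/2,-5,-4,-3,-2,-1,0 } so simplest -353/64
RRRRRRBRBBBBB: Left { -6,-23/4,-45/8,-89/16,-177/32,-353/64 }, Right { -11/2,-5,-4,-3,-2,-1,0 } so simplest -705/128
RRRRRRBRBBBBBR: Left { -6,-23/4,-45/8,-89/16,-177/32,-353/64 }, Right { -705/128,-11/2,-5,-4,-3,-2,-1,0 } so simplest -1411/256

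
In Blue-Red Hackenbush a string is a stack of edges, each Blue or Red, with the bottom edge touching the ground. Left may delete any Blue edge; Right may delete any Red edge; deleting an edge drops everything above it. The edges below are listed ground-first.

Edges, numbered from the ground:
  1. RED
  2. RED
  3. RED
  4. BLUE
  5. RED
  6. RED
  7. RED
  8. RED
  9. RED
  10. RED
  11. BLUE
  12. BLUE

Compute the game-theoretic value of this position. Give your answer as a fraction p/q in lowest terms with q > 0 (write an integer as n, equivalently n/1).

1 of 12 · R · max L −∞ · min R 0 = -1
2 of 12 · RR · max L −∞ · min R -1 = -2
3 of 12 · RRR · max L −∞ · min R -2 = -3
4 of 12 · RRRB · max L -3 · min R -2 = -5/2
5 of 12 · RRRBR · max L -3 · min R -5/2 = -11/4
6 of 12 · RRRBRR · max L -3 · min R -11/4 = -23/8
7 of 12 · RRRBRRR · max L -3 · min R -23/8 = -47/16
8 of 12 · RRRBRRRR · max L -3 · min R -47/16 = -95/32
9 of 12 · RRRBRRRRR · max L -3 · min R -95/32 = -191/64
10 of 12 · RRRBRRRRRR · max L -3 · min R -191/64 = -383/128
11 of 12 · RRRBRRRRRRB · max L -383/128 · min R -191/64 = -765/256
12 of 12 · RRRBRRRRRRBB · max L -765/256 · min R -191/64 = -1529/512

-1529/512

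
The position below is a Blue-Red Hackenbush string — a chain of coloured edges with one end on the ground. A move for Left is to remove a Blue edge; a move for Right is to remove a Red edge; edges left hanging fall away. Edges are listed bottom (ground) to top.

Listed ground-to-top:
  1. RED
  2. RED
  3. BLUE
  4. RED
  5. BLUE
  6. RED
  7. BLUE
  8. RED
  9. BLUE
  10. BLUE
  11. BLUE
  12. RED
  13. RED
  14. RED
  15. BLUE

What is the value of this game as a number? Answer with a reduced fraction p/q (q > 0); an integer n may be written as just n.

-13597/8192

Build val(s[:k]) for k = 1..15, string s = RED RED BLUE RED BLUE RED BLUE RED BLUE BLUE BLUE RED RED RED BLUE.
val(R) = {  | 0 } = -1
val(RR) = {  | -1 0 } = -2
val(RRB) = { -2 | -1 0 } = -3/2
val(RRBR) = { -2 | -3/2 -1 0 } = -7/4
val(RRBRB) = { -2 -7/4 | -3/2 -1 0 } = -13/8
val(RRBRBR) = { -2 -7/4 | -13/8 -3/2 -1 0 } = -27/16
val(RRBRBRB) = { -2 -7/4 -27/16 | -13/8 -3/2 -1 0 } = -53/32
val(RRBRBRBR) = { -2 -7/4 -27/16 | -53/32 -13/8 -3/2 -1 0 } = -107/64
val(RRBRBRBRB) = { -2 -7/4 -27/16 -107/64 | -53/32 -13/8 -3/2 -1 0 } = -213/128
val(RRBRBRBRBB) = { -2 -7/4 -27/16 -107/64 -213/128 | -53/32 -13/8 -3/2 -1 0 } = -425/256
val(RRBRBRBRBBB) = { -2 -7/4 -27/16 -107/64 -213/128 -425/256 | -53/32 -13/8 -3/2 -1 0 } = -849/512
val(RRBRBRBRBBBR) = { -2 -7/4 -27/16 -107/64 -213/128 -425/256 | -849/512 -53/32 -13/8 -3/2 -1 0 } = -1699/1024
val(RRBRBRBRBBBRR) = { -2 -7/4 -27/16 -107/64 -213/128 -425/256 | -1699/1024 -849/512 -53/32 -13/8 -3/2 -1 0 } = -3399/2048
val(RRBRBRBRBBBRRR) = { -2 -7/4 -27/16 -107/64 -213/128 -425/256 | -3399/2048 -1699/1024 -849/512 -53/32 -13/8 -3/2 -1 0 } = -6799/4096
val(RRBRBRBRBBBRRRB) = { -2 -7/4 -27/16 -107/64 -213/128 -425/256 -6799/4096 | -3399/2048 -1699/1024 -849/512 -53/32 -13/8 -3/2 -1 0 } = -13597/8192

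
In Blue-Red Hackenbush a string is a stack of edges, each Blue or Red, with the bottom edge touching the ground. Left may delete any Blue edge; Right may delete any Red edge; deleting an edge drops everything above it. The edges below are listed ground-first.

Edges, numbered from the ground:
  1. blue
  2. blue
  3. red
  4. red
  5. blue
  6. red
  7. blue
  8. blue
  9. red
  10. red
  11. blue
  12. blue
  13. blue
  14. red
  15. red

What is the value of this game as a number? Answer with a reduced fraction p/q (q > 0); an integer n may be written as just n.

11065/8192

1 of 15 · b · max L 0 · min R +∞ => 1
2 of 15 · bb · max L 1 · min R +∞ => 2
3 of 15 · bbr · max L 1 · min R 2 => 3/2
4 of 15 · bbrr · max L 1 · min R 3/2 => 5/4
5 of 15 · bbrrb · max L 5/4 · min R 3/2 => 11/8
6 of 15 · bbrrbr · max L 5/4 · min R 11/8 => 21/16
7 of 15 · bbrrbrb · max L 21/16 · min R 11/8 => 43/32
8 of 15 · bbrrbrbb · max L 43/32 · min R 11/8 => 87/64
9 of 15 · bbrrbrbbr · max L 43/32 · min R 87/64 => 173/128
10 of 15 · bbrrbrbbrr · max L 43/32 · min R 173/128 => 345/256
11 of 15 · bbrrbrbbrrb · max L 345/256 · min R 173/128 => 691/512
12 of 15 · bbrrbrbbrrbb · max L 691/512 · min R 173/128 => 1383/1024
13 of 15 · bbrrbrbbrrbbb · max L 1383/1024 · min R 173/128 => 2767/2048
14 of 15 · bbrrbrbbrrbbbr · max L 1383/1024 · min R 2767/2048 => 5533/4096
15 of 15 · bbrrbrbbrrbbbrr · max L 1383/1024 · min R 5533/4096 => 11065/8192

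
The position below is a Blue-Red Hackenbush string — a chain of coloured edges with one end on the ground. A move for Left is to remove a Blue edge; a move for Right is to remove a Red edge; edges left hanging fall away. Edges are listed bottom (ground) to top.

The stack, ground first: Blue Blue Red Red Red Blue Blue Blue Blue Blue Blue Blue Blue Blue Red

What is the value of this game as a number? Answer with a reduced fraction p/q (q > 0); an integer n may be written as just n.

value(B) = { 0 | none } ⇒ 1
value(BB) = { 0 1 | none } ⇒ 2
value(BBR) = { 0 1 | 2 } ⇒ 3/2
value(BBRR) = { 0 1 | 3/2 2 } ⇒ 5/4
value(BBRRR) = { 0 1 | 5/4 3/2 2 } ⇒ 9/8
value(BBRRRB) = { 0 1 9/8 | 5/4 3/2 2 } ⇒ 19/16
value(BBRRRBB) = { 0 1 9/8 19/16 | 5/4 3/2 2 } ⇒ 39/32
value(BBRRRBBB) = { 0 1 9/8 19/16 39/32 | 5/4 3/2 2 } ⇒ 79/64
value(BBRRRBBBB) = { 0 1 9/8 19/16 39/32 79/64 | 5/4 3/2 2 } ⇒ 159/128
value(BBRRRBBBBB) = { 0 1 9/8 19/16 39/32 79/64 159/128 | 5/4 3/2 2 } ⇒ 319/256
value(BBRRRBBBBBB) = { 0 1 9/8 19/16 39/32 79/64 159/128 319/256 | 5/4 3/2 2 } ⇒ 639/512
value(BBRRRBBBBBBB) = { 0 1 9/8 19/16 39/32 79/64 159/128 319/256 639/512 | 5/4 3/2 2 } ⇒ 1279/1024
value(BBRRRBBBBBBBB) = { 0 1 9/8 19/16 39/32 79/64 159/128 319/256 639/512 1279/1024 | 5/4 3/2 2 } ⇒ 2559/2048
value(BBRRRBBBBBBBBB) = { 0 1 9/8 19/16 39/32 79/64 159/128 319/256 639/512 1279/1024 2559/2048 | 5/4 3/2 2 } ⇒ 5119/4096
value(BBRRRBBBBBBBBBR) = { 0 1 9/8 19/16 39/32 79/64 159/128 319/256 639/512 1279/1024 2559/2048 | 5119/4096 5/4 3/2 2 } ⇒ 10237/8192

10237/8192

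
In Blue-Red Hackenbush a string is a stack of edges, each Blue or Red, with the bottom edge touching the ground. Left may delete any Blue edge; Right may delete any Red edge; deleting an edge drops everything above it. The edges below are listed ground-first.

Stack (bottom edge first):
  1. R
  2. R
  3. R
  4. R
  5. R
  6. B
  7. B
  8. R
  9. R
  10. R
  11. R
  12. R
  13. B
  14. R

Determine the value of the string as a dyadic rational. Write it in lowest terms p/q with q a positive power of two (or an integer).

step 1: add R to get R; options L={ · } R={ 0 } => -1
step 2: add R to get RR; options L={ · } R={ -1, 0 } => -2
step 3: add R to get RRR; options L={ · } R={ -2, -1, 0 } => -3
step 4: add R to get RRRR; options L={ · } R={ -3, -2, -1, 0 } => -4
step 5: add R to get RRRRR; options L={ · } R={ -4, -3, -2, -1, 0 } => -5
step 6: add B to get RRRRRB; options L={ -5 } R={ -4, -3, -2, -1, 0 } => -9/2
step 7: add B to get RRRRRBB; options L={ -5, -9/2 } R={ -4, -3, -2, -1, 0 } => -17/4
step 8: add R to get RRRRRBBR; options L={ -5, -9/2 } R={ -17/4, -4, -3, -2, -1, 0 } => -35/8
step 9: add R to get RRRRRBBRR; options L={ -5, -9/2 } R={ -35/8, -17/4, -4, -3, -2, -1, 0 } => -71/16
step 10: add R to get RRRRRBBRRR; options L={ -5, -9/2 } R={ -71/16, -35/8, -17/4, -4, -3, -2, -1, 0 } => -143/32
step 11: add R to get RRRRRBBRRRR; options L={ -5, -9/2 } R={ -143/32, -71/16, -35/8, -17/4, -4, -3, -2, -1, 0 } => -287/64
step 12: add R to get RRRRRBBRRRRR; options L={ -5, -9/2 } R={ -287/64, -143/32, -71/16, -35/8, -17/4, -4, -3, -2, -1, 0 } => -575/128
step 13: add B to get RRRRRBBRRRRRB; options L={ -5, -9/2, -575/128 } R={ -287/64, -143/32, -71/16, -35/8, -17/4, -4, -3, -2, -1, 0 } => -1149/256
step 14: add R to get RRRRRBBRRRRRBR; options L={ -5, -9/2, -575/128 } R={ -1149/256, -287/64, -143/32, -71/16, -35/8, -17/4, -4, -3, -2, -1, 0 } => -2299/512

-2299/512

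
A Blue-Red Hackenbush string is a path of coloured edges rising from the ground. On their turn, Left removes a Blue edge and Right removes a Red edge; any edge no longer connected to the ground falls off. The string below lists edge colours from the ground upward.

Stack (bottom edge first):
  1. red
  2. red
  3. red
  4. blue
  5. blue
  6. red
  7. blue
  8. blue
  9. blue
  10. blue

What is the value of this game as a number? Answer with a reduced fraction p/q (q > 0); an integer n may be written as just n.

edge 1 of 10 (red): { none | 0 } gives -1
edge 2 of 10 (red): { none | -1 0 } gives -2
edge 3 of 10 (red): { none | -2 -1 0 } gives -3
edge 4 of 10 (blue): { -3 | -2 -1 0 } gives -5/2
edge 5 of 10 (blue): { -3 -5/2 | -2 -1 0 } gives -9/4
edge 6 of 10 (red): { -3 -5/2 | -9/4 -2 -1 0 } gives -19/8
edge 7 of 10 (blue): { -3 -5/2 -19/8 | -9/4 -2 -1 0 } gives -37/16
edge 8 of 10 (blue): { -3 -5/2 -19/8 -37/16 | -9/4 -2 -1 0 } gives -73/32
edge 9 of 10 (blue): { -3 -5/2 -19/8 -37/16 -73/32 | -9/4 -2 -1 0 } gives -145/64
edge 10 of 10 (blue): { -3 -5/2 -19/8 -37/16 -73/32 -145/64 | -9/4 -2 -1 0 } gives -289/128

-289/128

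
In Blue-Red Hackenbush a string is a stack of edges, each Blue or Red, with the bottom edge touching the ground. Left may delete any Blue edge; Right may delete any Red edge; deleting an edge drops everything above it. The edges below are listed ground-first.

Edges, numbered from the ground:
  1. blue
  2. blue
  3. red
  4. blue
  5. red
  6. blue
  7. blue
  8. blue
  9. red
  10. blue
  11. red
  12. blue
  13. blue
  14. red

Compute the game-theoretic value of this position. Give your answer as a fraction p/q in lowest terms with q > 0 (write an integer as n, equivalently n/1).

b: Left { 0 }, Right {  } = simplest 1
bb: Left { 0,1 }, Right {  } = simplest 2
bbr: Left { 0,1 }, Right { 2 } = simplest 3/2
bbrb: Left { 0,1,3/2 }, Right { 2 } = simplest 7/4
bbrbr: Left { 0,1,3/2 }, Right { 7/4,2 } = simplest 13/8
bbrbrb: Left { 0,1,3/2,13/8 }, Right { 7/4,2 } = simplest 27/16
bbrbrbb: Left { 0,1,3/2,13/8,27/16 }, Right { 7/4,2 } = simplest 55/32
bbrbrbbb: Left { 0,1,3/2,13/8,27/16,55/32 }, Right { 7/4,2 } = simplest 111/64
bbrbrbbbr: Left { 0,1,3/2,13/8,27/16,55/32 }, Right { 111/64,7/4,2 } = simplest 221/128
bbrbrbbbrb: Left { 0,1,3/2,13/8,27/16,55/32,221/128 }, Right { 111/64,7/4,2 } = simplest 443/256
bbrbrbbbrbr: Left { 0,1,3/2,13/8,27/16,55/32,221/128 }, Right { 443/256,111/64,7/4,2 } = simplest 885/512
bbrbrbbbrbrb: Left { 0,1,3/2,13/8,27/16,55/32,221/128,885/512 }, Right { 443/256,111/64,7/4,2 } = simplest 1771/1024
bbrbrbbbrbrbb: Left { 0,1,3/2,13/8,27/16,55/32,221/128,885/512,1771/1024 }, Right { 443/256,111/64,7/4,2 } = simplest 3543/2048
bbrbrbbbrbrbbr: Left { 0,1,3/2,13/8,27/16,55/32,221/128,885/512,1771/1024 }, Right { 3543/2048,443/256,111/64,7/4,2 } = simplest 7085/4096

7085/4096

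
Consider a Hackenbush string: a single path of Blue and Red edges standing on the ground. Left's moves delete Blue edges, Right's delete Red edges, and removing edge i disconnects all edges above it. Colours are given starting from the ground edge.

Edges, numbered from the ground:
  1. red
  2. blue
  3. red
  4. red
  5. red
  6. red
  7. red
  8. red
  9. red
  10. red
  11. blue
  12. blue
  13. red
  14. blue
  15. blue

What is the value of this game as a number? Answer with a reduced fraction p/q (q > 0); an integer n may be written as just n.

Recurse on prefixes of the 15-edge string red blue red red red red red red red red blue blue red blue blue:
edge 1 of 15 (red): { (no moves) | 0 } gives -1
edge 2 of 15 (blue): { -1 | 0 } gives -1/2
edge 3 of 15 (red): { -1 | -1/2 0 } gives -3/4
edge 4 of 15 (red): { -1 | -3/4 -1/2 0 } gives -7/8
edge 5 of 15 (red): { -1 | -7/8 -3/4 -1/2 0 } gives -15/16
edge 6 of 15 (red): { -1 | -15/16 -7/8 -3/4 -1/2 0 } gives -31/32
edge 7 of 15 (red): { -1 | -31/32 -15/16 -7/8 -3/4 -1/2 0 } gives -63/64
edge 8 of 15 (red): { -1 | -63/64 -31/32 -15/16 -7/8 -3/4 -1/2 0 } gives -127/128
edge 9 of 15 (red): { -1 | -127/128 -63/64 -31/32 -15/16 -7/8 -3/4 -1/2 0 } gives -255/256
edge 10 of 15 (red): { -1 | -255/256 -127/128 -63/64 -31/32 -15/16 -7/8 -3/4 -1/2 0 } gives -511/512
edge 11 of 15 (blue): { -1 -511/512 | -255/256 -127/128 -63/64 -31/32 -15/16 -7/8 -3/4 -1/2 0 } gives -1021/1024
edge 12 of 15 (blue): { -1 -511/512 -1021/1024 | -255/256 -127/128 -63/64 -31/32 -15/16 -7/8 -3/4 -1/2 0 } gives -2041/2048
edge 13 of 15 (red): { -1 -511/512 -1021/1024 | -2041/2048 -255/256 -127/128 -63/64 -31/32 -15/16 -7/8 -3/4 -1/2 0 } gives -4083/4096
edge 14 of 15 (blue): { -1 -511/512 -1021/1024 -4083/4096 | -2041/2048 -255/256 -127/128 -63/64 -31/32 -15/16 -7/8 -3/4 -1/2 0 } gives -8165/8192
edge 15 of 15 (blue): { -1 -511/512 -1021/1024 -4083/4096 -8165/8192 | -2041/2048 -255/256 -127/128 -63/64 -31/32 -15/16 -7/8 -3/4 -1/2 0 } gives -16329/16384

-16329/16384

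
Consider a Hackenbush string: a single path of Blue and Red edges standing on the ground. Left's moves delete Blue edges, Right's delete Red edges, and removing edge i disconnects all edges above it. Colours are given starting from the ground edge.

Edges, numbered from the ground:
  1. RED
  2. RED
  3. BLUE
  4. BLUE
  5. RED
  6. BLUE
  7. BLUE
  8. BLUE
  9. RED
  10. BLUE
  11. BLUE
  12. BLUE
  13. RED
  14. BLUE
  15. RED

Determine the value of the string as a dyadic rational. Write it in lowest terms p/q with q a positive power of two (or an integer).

-10379/8192

edge 1 of 15 (RED): { — | 0 } = -1
edge 2 of 15 (RED): { — | -1,0 } = -2
edge 3 of 15 (BLUE): { -2 | -1,0 } = -3/2
edge 4 of 15 (BLUE): { -2,-3/2 | -1,0 } = -5/4
edge 5 of 15 (RED): { -2,-3/2 | -5/4,-1,0 } = -11/8
edge 6 of 15 (BLUE): { -2,-3/2,-11/8 | -5/4,-1,0 } = -21/16
edge 7 of 15 (BLUE): { -2,-3/2,-11/8,-21/16 | -5/4,-1,0 } = -41/32
edge 8 of 15 (BLUE): { -2,-3/2,-11/8,-21/16,-41/32 | -5/4,-1,0 } = -81/64
edge 9 of 15 (RED): { -2,-3/2,-11/8,-21/16,-41/32 | -81/64,-5/4,-1,0 } = -163/128
edge 10 of 15 (BLUE): { -2,-3/2,-11/8,-21/16,-41/32,-163/128 | -81/64,-5/4,-1,0 } = -325/256
edge 11 of 15 (BLUE): { -2,-3/2,-11/8,-21/16,-41/32,-163/128,-325/256 | -81/64,-5/4,-1,0 } = -649/512
edge 12 of 15 (BLUE): { -2,-3/2,-11/8,-21/16,-41/32,-163/128,-325/256,-649/512 | -81/64,-5/4,-1,0 } = -1297/1024
edge 13 of 15 (RED): { -2,-3/2,-11/8,-21/16,-41/32,-163/128,-325/256,-649/512 | -1297/1024,-81/64,-5/4,-1,0 } = -2595/2048
edge 14 of 15 (BLUE): { -2,-3/2,-11/8,-21/16,-41/32,-163/128,-325/256,-649/512,-2595/2048 | -1297/1024,-81/64,-5/4,-1,0 } = -5189/4096
edge 15 of 15 (RED): { -2,-3/2,-11/8,-21/16,-41/32,-163/128,-325/256,-649/512,-2595/2048 | -5189/4096,-1297/1024,-81/64,-5/4,-1,0 } = -10379/8192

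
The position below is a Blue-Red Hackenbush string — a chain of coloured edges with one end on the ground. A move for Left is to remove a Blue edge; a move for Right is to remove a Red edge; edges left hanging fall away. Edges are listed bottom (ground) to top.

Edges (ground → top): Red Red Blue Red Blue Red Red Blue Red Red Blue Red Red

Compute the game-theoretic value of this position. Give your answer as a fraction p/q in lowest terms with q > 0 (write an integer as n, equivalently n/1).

-3511/2048

Build G(s[:k]) for k = 1..13, string s = Red Red Blue Red Blue Red Red Blue Red Red Blue Red Red.
R: Left { (no moves) }, Right { 0 } so simplest -1
RR: Left { (no moves) }, Right { -1,0 } so simplest -2
RRB: Left { -2 }, Right { -1,0 } so simplest -3/2
RRBR: Left { -2 }, Right { -3/2,-1,0 } so simplest -7/4
RRBRB: Left { -2,-7/4 }, Right { -3/2,-1,0 } so simplest -13/8
RRBRBR: Left { -2,-7/4 }, Right { -13/8,-3/2,-1,0 } so simplest -27/16
RRBRBRR: Left { -2,-7/4 }, Right { -27/16,-13/8,-3/2,-1,0 } so simplest -55/32
RRBRBRRB: Left { -2,-7/4,-55/32 }, Right { -27/16,-13/8,-3/2,-1,0 } so simplest -109/64
RRBRBRRBR: Left { -2,-7/4,-55/32 }, Right { -109/64,-27/16,-13/8,-3/2,-1,0 } so simplest -219/128
RRBRBRRBRR: Left { -2,-7/4,-55/32 }, Right { -219/128,-109/64,-27/16,-13/8,-3/2,-1,0 } so simplest -439/256
RRBRBRRBRRB: Left { -2,-7/4,-55/32,-439/256 }, Right { -219/128,-109/64,-27/16,-13/8,-3/2,-1,0 } so simplest -877/512
RRBRBRRBRRBR: Left { -2,-7/4,-55/32,-439/256 }, Right { -877/512,-219/128,-109/64,-27/16,-13/8,-3/2,-1,0 } so simplest -1755/1024
RRBRBRRBRRBRR: Left { -2,-7/4,-55/32,-439/256 }, Right { -1755/1024,-877/512,-219/128,-109/64,-27/16,-13/8,-3/2,-1,0 } so simplest -3511/2048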